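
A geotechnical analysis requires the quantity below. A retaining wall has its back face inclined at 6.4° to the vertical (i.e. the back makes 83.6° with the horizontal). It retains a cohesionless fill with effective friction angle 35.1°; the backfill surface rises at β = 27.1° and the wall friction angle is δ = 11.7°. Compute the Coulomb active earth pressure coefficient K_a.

K_a = sin²(α+φ) / [sin²α · sin(α−δ) · (1 + √{sin(φ+δ)sin(φ−β) / (sin(α−δ)sin(α+β))})²].
With α = 83.6°, φ = 35.1°, δ = 11.7°, β = 27.1°: K_a = 0.4580.

0.458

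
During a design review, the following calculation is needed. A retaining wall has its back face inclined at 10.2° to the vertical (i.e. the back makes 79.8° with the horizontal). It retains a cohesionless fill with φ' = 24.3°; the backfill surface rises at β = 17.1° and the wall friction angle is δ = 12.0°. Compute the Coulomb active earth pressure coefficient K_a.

0.636

K_a = sin²(α+φ) / [sin²α · sin(α−δ) · (1 + √{sin(φ+δ)sin(φ−β) / (sin(α−δ)sin(α+β))})²].
With α = 79.8°, φ = 24.3°, δ = 12.0°, β = 17.1°: K_a = 0.6361.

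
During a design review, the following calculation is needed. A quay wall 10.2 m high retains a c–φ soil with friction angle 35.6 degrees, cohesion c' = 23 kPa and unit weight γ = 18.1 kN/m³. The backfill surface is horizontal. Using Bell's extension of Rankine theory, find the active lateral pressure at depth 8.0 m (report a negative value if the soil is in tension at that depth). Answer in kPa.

K_a = (1 − sin φ)/(1 + sin φ) = 0.2641.
σ_a = K_a γ z − 2c√K_a = 0.2641×18.1×8.0 − 2×23×0.5139 = 14.60 kPa.

14.6 kPa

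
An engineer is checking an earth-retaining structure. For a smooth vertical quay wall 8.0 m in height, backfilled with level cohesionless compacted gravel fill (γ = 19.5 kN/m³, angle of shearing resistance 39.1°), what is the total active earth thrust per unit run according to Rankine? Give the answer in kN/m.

141 kN/m

K_a = tan²(45° − φ/2) = 0.2265.
P_a = ½ K_a γ H² = 0.5 × 0.2265 × 19.5 × 8.0² = 141.3 kN/m.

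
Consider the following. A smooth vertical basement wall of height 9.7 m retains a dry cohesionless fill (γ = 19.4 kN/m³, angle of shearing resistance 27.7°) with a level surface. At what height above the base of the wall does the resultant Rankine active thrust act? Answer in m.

K_a = 0.3653.
The pressure distribution is triangular, so the resultant acts at H/3 above the base = 9.7/3 = 3.233 m.

3.23 m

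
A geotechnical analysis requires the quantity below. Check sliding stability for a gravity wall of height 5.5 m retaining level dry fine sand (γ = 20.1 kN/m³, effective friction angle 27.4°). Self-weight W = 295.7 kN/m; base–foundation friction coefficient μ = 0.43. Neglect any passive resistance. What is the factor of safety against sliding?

1.13

K_a = tan²(45° − 27.4°/2) = 0.3697.
P_a = ½K_aγH² = 0.5×0.3697×20.1×5.5² = 112.4 kN/m, acting at H/3 = 1.833 m above the base.
FS_sliding = μW / P_a = 0.43×295.7 / 112.4 = 1.131.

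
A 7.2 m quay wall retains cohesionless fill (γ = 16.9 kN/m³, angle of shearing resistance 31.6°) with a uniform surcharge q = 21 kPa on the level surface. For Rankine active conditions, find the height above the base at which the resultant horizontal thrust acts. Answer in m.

2.71 m

K_a = 0.3123.
Triangular part P₁ = ½K_aγH² = 136.8 at H/3 = 2.400 m; rectangular part P₂ = K_a q H = 47.23 at H/2 = 3.600 m.
ȳ = (P₁·2.400 + P₂·3.600)/(P₁+P₂) = 2.708 m.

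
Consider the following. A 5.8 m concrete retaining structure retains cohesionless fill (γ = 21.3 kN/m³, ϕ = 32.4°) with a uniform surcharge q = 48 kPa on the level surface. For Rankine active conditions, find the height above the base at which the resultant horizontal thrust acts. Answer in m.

K_a = 0.3022.
Triangular part P₁ = ½K_aγH² = 108.3 at H/3 = 1.933 m; rectangular part P₂ = K_a q H = 84.14 at H/2 = 2.900 m.
ȳ = (P₁·1.933 + P₂·2.900)/(P₁+P₂) = 2.356 m.

2.36 m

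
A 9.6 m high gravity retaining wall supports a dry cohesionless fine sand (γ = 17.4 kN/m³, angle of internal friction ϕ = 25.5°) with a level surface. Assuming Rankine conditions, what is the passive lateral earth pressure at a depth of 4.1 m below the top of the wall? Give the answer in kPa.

179 kPa

K_p = (1 + sin φ)/(1 − sin φ) = 2.512.
σ_h = K_p γ z = 2.512 × 17.4 × 4.1 = 179.2 kPa.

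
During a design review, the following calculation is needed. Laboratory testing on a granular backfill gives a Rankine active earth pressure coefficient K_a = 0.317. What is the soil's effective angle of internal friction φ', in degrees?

31.2°

K_a = tan²(45° − φ/2) ⇒ 45° − φ/2 = arctan(√0.317) = 29.38°.
φ = 2(45° − 29.38°) = 31.24°.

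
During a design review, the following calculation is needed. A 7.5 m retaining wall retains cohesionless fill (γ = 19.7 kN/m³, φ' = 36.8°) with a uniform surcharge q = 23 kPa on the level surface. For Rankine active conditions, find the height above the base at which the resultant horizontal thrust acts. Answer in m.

2.80 m

K_a = 0.2508.
Triangular part P₁ = ½K_aγH² = 138.9 at H/3 = 2.500 m; rectangular part P₂ = K_a q H = 43.26 at H/2 = 3.750 m.
ȳ = (P₁·2.500 + P₂·3.750)/(P₁+P₂) = 2.797 m.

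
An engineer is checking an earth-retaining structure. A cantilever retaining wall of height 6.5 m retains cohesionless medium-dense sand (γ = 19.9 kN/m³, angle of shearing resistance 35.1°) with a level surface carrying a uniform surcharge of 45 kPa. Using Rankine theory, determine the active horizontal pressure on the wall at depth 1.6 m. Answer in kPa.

20.7 kPa

K_a = (1 − sin φ)/(1 + sin φ) = 0.2698.
σ_v = γz + q = 19.9 × 1.6 + 45 = 76.84 kPa.
σ_h = K_a σ_v = 0.2698 × 76.84 = 20.73 kPa.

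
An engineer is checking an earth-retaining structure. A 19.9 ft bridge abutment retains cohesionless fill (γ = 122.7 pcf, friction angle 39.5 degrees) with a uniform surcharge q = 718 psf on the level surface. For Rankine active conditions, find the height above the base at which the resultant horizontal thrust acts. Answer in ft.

7.86 ft

K_a = 0.2224.
Triangular part P₁ = ½K_aγH² = 5404 at H/3 = 6.633 ft; rectangular part P₂ = K_a q H = 3178 at H/2 = 9.950 ft.
ȳ = (P₁·6.633 + P₂·9.950)/(P₁+P₂) = 7.862 ft.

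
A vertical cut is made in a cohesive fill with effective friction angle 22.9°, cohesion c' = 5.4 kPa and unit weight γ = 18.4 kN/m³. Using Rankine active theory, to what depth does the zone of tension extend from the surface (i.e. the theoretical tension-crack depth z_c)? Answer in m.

0.885 m

K_a = tan²(45° − 22.9°/2) = 0.4398; √K_a = 0.6631.
The active pressure is zero where K_a γ z = 2c√K_a, so z_c = 2c/(γ√K_a) = 2×5.4/(18.4×0.6631) = 0.8851 m.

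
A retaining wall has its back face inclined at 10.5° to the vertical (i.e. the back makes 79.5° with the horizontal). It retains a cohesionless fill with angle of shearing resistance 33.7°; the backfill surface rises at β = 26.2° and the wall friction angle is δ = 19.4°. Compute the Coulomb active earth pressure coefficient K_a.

K_a = sin²(α+φ) / [sin²α · sin(α−δ) · (1 + √{sin(φ+δ)sin(φ−β) / (sin(α−δ)sin(α+β))})²].
With α = 79.5°, φ = 33.7°, δ = 19.4°, β = 26.2°: K_a = 0.5501.

0.550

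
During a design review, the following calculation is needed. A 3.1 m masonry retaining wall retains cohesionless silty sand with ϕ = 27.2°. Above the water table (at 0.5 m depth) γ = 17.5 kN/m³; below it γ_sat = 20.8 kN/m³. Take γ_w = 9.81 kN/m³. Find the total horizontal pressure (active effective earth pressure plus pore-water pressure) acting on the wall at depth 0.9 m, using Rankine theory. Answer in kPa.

K_a = (1 − sin φ)/(1 + sin φ) = 0.3726.
γ' = 20.8 − 9.81 = 10.99 kN/m³.
Effective vertical stress at 0.9 m: σ'_v = 17.5×0.5 + 10.99×0.400 = 13.15 kPa.
σ'_h = K_a σ'_v = 0.3726 × 13.15 = 4.898 kPa; u = γ_w × 0.400 = 3.924 kPa.
Total σ_h = 4.898 + 3.924 = 8.822 kPa.

8.82 kPa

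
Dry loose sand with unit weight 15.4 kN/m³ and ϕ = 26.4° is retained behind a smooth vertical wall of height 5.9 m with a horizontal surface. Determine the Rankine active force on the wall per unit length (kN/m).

103 kN/m

K_a = tan²(45° − φ/2) = 0.3844.
P_a = ½ K_a γ H² = 0.5 × 0.3844 × 15.4 × 5.9² = 103.0 kN/m.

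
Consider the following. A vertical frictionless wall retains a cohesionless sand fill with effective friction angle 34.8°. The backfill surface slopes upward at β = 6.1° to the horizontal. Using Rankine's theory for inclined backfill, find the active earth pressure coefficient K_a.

K_a = cos β · (cos β − √(cos²β − cos²φ)) / (cos β + √(cos²β − cos²φ)).
cos β = 0.9943, cos φ = 0.8211, √(cos²β − cos²φ) = 0.5607.
K_a = 0.9943 × (0.9943 − 0.5607)/(0.9943 + 0.5607) = 0.2773.

0.277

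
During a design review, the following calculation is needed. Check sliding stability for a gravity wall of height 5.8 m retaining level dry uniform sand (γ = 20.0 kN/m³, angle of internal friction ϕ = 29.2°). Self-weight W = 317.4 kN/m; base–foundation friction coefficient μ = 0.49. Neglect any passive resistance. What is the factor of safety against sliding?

1.34

K_a = tan²(45° − 29.2°/2) = 0.3442.
P_a = ½K_aγH² = 0.5×0.3442×20.0×5.8² = 115.8 kN/m, acting at H/3 = 1.933 m above the base.
FS_sliding = μW / P_a = 0.49×317.4 / 115.8 = 1.343.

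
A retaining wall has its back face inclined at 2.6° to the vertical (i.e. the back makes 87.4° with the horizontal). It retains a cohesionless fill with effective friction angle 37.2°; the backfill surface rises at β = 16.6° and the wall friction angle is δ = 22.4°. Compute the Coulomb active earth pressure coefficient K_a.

0.297

K_a = sin²(α+φ) / [sin²α · sin(α−δ) · (1 + √{sin(φ+δ)sin(φ−β) / (sin(α−δ)sin(α+β))})²].
With α = 87.4°, φ = 37.2°, δ = 22.4°, β = 16.6°: K_a = 0.2973.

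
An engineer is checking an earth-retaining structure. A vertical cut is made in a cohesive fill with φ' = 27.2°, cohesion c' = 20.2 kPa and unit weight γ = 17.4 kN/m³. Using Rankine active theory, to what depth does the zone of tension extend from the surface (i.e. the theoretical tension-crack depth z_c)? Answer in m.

K_a = tan²(45° − 27.2°/2) = 0.3726; √K_a = 0.6104.
The active pressure is zero where K_a γ z = 2c√K_a, so z_c = 2c/(γ√K_a) = 2×20.2/(17.4×0.6104) = 3.804 m.

3.80 m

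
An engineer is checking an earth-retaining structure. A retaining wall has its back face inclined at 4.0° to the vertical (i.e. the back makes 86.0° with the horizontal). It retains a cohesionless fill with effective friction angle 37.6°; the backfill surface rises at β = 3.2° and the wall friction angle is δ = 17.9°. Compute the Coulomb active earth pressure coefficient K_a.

0.257

K_a = sin²(α+φ) / [sin²α · sin(α−δ) · (1 + √{sin(φ+δ)sin(φ−β) / (sin(α−δ)sin(α+β))})²].
With α = 86.0°, φ = 37.6°, δ = 17.9°, β = 3.2°: K_a = 0.2574.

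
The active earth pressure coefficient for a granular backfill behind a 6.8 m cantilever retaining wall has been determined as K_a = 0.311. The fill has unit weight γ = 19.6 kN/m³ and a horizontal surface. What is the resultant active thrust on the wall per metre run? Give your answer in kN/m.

P = ½ K_a γ H² = 0.5 × 0.311 × 19.6 × 6.8² = 140.9 kN/m.

141 kN/m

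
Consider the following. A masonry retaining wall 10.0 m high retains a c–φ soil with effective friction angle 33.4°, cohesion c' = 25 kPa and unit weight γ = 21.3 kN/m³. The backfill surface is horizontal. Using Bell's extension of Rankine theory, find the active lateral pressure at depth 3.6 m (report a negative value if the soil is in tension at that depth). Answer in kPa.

-4.69 kPa

K_a = (1 − sin φ)/(1 + sin φ) = 0.2899.
σ_a = K_a γ z − 2c√K_a = 0.2899×21.3×3.6 − 2×25×0.5384 = -4.691 kPa.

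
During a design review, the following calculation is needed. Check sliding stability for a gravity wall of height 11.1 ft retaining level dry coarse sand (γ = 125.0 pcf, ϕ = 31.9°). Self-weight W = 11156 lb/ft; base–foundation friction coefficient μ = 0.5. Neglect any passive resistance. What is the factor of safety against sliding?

K_a = tan²(45° − 31.9°/2) = 0.3085.
P_a = ½K_aγH² = 0.5×0.3085×125.0×11.1² = 2376 lb/ft, acting at H/3 = 3.700 ft above the base.
FS_sliding = μW / P_a = 0.5×11156 / 2376 = 2.348.

2.35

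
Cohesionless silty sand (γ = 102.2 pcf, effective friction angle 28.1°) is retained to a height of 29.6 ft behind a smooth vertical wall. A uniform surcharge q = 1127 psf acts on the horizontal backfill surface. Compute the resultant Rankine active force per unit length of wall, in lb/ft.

K_a = tan²(45° − φ/2) = 0.3596.
Soil triangle: ½ K_a γ H² = 0.5×0.3596×102.2×29.6² = 16100 lb/ft.
Surcharge rectangle: K_a q H = 0.3596×1127×29.6 = 12000 lb/ft.
Total = 16100 + 12000 = 28100 lb/ft.

28100 lb/ft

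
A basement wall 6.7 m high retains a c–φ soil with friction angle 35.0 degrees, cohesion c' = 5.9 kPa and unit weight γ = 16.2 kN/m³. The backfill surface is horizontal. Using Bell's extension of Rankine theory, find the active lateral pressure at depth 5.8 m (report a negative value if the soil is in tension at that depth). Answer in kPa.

19.3 kPa

K_a = (1 − sin φ)/(1 + sin φ) = 0.2710.
σ_a = K_a γ z − 2c√K_a = 0.2710×16.2×5.8 − 2×5.9×0.5206 = 19.32 kPa.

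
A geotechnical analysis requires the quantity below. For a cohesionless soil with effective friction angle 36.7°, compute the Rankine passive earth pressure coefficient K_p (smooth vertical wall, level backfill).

3.97

K_p = (1 + sin φ)/(1 − sin φ) = tan²(45° + 36.7°/2) = 3.970.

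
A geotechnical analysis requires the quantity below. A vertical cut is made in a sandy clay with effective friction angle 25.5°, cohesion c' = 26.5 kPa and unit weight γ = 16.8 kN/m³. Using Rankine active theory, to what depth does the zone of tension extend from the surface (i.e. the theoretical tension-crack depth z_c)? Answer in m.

K_a = tan²(45° − 25.5°/2) = 0.3981; √K_a = 0.6310.
The active pressure is zero where K_a γ z = 2c√K_a, so z_c = 2c/(γ√K_a) = 2×26.5/(16.8×0.6310) = 5.000 m.

5.00 m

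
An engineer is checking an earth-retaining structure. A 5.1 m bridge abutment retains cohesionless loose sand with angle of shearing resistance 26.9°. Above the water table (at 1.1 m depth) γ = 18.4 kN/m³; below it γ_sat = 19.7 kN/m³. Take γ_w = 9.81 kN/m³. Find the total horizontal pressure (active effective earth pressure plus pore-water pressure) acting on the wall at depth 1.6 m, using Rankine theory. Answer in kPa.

14.4 kPa

K_a = (1 − sin φ)/(1 + sin φ) = 0.3770.
γ' = 19.7 − 9.81 = 9.890 kN/m³.
Effective vertical stress at 1.6 m: σ'_v = 18.4×1.1 + 9.890×0.500 = 25.18 kPa.
σ'_h = K_a σ'_v = 0.3770 × 25.18 = 9.495 kPa; u = γ_w × 0.500 = 4.905 kPa.
Total σ_h = 9.495 + 4.905 = 14.40 kPa.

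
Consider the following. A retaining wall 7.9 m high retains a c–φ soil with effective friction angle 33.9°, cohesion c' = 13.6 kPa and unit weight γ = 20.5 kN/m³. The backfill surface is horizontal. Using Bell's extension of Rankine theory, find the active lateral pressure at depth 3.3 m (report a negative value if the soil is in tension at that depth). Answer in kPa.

4.71 kPa

K_a = (1 − sin φ)/(1 + sin φ) = 0.2839.
σ_a = K_a γ z − 2c√K_a = 0.2839×20.5×3.3 − 2×13.6×0.5328 = 4.713 kPa.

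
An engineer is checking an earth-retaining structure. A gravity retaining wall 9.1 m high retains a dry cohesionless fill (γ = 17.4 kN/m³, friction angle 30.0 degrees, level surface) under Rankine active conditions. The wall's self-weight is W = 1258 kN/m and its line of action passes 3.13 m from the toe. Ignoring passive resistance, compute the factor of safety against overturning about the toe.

5.41

K_a = tan²(45° − 30.0°/2) = 0.3333.
P_a = ½K_aγH² = 0.5×0.3333×17.4×9.1² = 240.1 kN/m, acting at H/3 = 3.033 m above the base.
Overturning moment M_o = P_a × H/3 = 240.1 × 3.033 = 728.5.
Resisting moment M_r = W × 3.13 = 1258 × 3.13 = 3938.
FS_overturning = M_r/M_o = 3938/728.5 = 5.405.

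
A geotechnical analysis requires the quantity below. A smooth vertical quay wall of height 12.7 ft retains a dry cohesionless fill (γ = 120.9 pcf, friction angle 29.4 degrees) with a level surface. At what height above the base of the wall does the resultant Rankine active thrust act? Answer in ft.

4.23 ft

K_a = 0.3415.
The pressure distribution is triangular, so the resultant acts at H/3 above the base = 12.7/3 = 4.233 ft.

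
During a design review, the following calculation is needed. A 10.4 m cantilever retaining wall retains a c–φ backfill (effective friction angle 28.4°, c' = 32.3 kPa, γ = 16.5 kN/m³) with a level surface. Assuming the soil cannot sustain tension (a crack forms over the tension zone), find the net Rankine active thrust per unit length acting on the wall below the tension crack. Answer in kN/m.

43.1 kN/m

K_a = 0.3554; √K_a = 0.5961.
Tension-crack depth z_c = 2c/(γ√K_a) = 2×32.3/(16.5×0.5961) = 6.568 m.
σ_a at base = K_a γ H − 2c√K_a = 0.3554×16.5×10.4 − 2×32.3×0.5961 = 22.47 kPa.
P_a = ½ × 22.47 × (H − z_c) = 0.5×22.47×3.832 = 43.06 kN/m.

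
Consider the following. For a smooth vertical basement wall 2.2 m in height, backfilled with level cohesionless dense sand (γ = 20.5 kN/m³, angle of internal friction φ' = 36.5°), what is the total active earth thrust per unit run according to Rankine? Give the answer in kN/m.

12.6 kN/m

K_a = tan²(45° − φ/2) = 0.2541.
P_a = ½ K_a γ H² = 0.5 × 0.2541 × 20.5 × 2.2² = 12.60 kN/m.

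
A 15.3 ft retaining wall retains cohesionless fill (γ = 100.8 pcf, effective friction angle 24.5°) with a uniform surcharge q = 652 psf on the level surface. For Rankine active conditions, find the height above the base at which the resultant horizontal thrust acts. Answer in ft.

6.27 ft

K_a = 0.4137.
Triangular part P₁ = ½K_aγH² = 4881 at H/3 = 5.100 ft; rectangular part P₂ = K_a q H = 4127 at H/2 = 7.650 ft.
ȳ = (P₁·5.100 + P₂·7.650)/(P₁+P₂) = 6.268 ft.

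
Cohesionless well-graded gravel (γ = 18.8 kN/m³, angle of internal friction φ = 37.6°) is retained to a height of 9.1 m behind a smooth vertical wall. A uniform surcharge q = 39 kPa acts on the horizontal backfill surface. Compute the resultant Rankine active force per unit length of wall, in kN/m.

274 kN/m

K_a = tan²(45° − φ/2) = 0.2421.
Soil triangle: ½ K_a γ H² = 0.5×0.2421×18.8×9.1² = 188.5 kN/m.
Surcharge rectangle: K_a q H = 0.2421×39×9.1 = 85.93 kN/m.
Total = 188.5 + 85.93 = 274.4 kN/m.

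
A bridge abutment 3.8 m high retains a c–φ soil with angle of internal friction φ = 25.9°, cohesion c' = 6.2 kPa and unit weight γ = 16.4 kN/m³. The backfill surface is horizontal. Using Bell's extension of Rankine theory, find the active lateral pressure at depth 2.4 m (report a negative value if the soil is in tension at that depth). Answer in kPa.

K_a = (1 − sin φ)/(1 + sin φ) = 0.3920.
σ_a = K_a γ z − 2c√K_a = 0.3920×16.4×2.4 − 2×6.2×0.6261 = 7.665 kPa.

7.66 kPa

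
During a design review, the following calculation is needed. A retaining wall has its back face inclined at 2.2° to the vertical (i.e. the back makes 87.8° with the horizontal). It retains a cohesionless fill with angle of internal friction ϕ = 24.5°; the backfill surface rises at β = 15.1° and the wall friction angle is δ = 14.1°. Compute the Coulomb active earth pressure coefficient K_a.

K_a = sin²(α+φ) / [sin²α · sin(α−δ) · (1 + √{sin(φ+δ)sin(φ−β) / (sin(α−δ)sin(α+β))})²].
With α = 87.8°, φ = 24.5°, δ = 14.1°, β = 15.1°: K_a = 0.5049.

0.505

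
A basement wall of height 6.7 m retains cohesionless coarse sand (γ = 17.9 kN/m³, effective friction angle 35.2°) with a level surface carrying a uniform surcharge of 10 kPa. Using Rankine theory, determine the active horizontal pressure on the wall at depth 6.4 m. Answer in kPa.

K_a = (1 − sin φ)/(1 + sin φ) = 0.2687.
σ_v = γz + q = 17.9 × 6.4 + 10 = 124.6 kPa.
σ_h = K_a σ_v = 0.2687 × 124.6 = 33.47 kPa.

33.5 kPa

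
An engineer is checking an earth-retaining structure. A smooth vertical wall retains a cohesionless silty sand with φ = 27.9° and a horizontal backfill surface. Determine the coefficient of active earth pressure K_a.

0.362

K_a = (1 − sin φ)/(1 + sin φ) = (1 − sin 27.9°)/(1 + sin 27.9°) = 0.3625.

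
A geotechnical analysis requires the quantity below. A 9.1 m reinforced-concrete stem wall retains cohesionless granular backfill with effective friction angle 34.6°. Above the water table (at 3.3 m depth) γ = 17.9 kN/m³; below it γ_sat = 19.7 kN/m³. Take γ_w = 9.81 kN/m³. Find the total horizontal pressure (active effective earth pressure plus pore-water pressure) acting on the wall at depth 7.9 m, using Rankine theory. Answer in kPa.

73.9 kPa

K_a = (1 − sin φ)/(1 + sin φ) = 0.2756.
γ' = 19.7 − 9.81 = 9.890 kN/m³.
Effective vertical stress at 7.9 m: σ'_v = 17.9×3.3 + 9.890×4.60 = 104.6 kPa.
σ'_h = K_a σ'_v = 0.2756 × 104.6 = 28.82 kPa; u = γ_w × 4.60 = 45.13 kPa.
Total σ_h = 28.82 + 45.13 = 73.95 kPa.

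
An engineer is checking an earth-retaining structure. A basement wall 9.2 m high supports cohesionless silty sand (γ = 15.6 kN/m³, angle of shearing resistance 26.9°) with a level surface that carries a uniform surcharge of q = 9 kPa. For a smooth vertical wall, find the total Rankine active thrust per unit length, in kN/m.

280 kN/m

K_a = tan²(45° − φ/2) = 0.3770.
Soil triangle: ½ K_a γ H² = 0.5×0.3770×15.6×9.2² = 248.9 kN/m.
Surcharge rectangle: K_a q H = 0.3770×9×9.2 = 31.22 kN/m.
Total = 248.9 + 31.22 = 280.1 kN/m.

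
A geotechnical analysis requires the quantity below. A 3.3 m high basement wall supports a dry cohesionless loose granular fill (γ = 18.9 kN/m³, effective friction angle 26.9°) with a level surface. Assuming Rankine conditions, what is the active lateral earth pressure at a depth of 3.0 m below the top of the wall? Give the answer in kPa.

K_a = (1 − sin φ)/(1 + sin φ) = 0.3770.
σ_h = K_a γ z = 0.3770 × 18.9 × 3.0 = 21.38 kPa.

21.4 kPa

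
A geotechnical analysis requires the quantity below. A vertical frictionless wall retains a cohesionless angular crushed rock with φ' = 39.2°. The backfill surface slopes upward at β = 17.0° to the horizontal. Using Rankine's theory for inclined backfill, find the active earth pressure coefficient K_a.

0.250

K_a = cos β · (cos β − √(cos²β − cos²φ)) / (cos β + √(cos²β − cos²φ)).
cos β = 0.9563, cos φ = 0.7749, √(cos²β − cos²φ) = 0.5603.
K_a = 0.9563 × (0.9563 − 0.5603)/(0.9563 + 0.5603) = 0.2497.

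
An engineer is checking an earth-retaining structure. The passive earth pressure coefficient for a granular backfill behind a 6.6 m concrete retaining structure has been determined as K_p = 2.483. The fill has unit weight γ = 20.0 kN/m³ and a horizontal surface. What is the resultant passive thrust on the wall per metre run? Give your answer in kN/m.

1080 kN/m

P = ½ K_p γ H² = 0.5 × 2.483 × 20.0 × 6.6² = 1082 kN/m.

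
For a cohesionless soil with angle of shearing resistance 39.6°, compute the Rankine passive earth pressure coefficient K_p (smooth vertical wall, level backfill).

K_p = (1 + sin φ)/(1 − sin φ) = tan²(45° + 39.6°/2) = 4.516.

4.52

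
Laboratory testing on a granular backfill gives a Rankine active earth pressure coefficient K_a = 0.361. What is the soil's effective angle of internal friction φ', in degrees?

K_a = tan²(45° − φ/2) ⇒ 45° − φ/2 = arctan(√0.361) = 31.00°.
φ = 2(45° − 31.00°) = 28.00°.

28.0°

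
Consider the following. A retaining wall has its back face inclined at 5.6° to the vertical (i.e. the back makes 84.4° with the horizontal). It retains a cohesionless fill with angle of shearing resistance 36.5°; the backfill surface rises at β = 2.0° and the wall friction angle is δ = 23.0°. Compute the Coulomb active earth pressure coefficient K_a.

0.278

K_a = sin²(α+φ) / [sin²α · sin(α−δ) · (1 + √{sin(φ+δ)sin(φ−β) / (sin(α−δ)sin(α+β))})²].
With α = 84.4°, φ = 36.5°, δ = 23.0°, β = 2.0°: K_a = 0.2776.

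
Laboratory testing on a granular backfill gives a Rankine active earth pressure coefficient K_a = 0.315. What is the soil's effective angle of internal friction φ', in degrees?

31.4°

K_a = tan²(45° − φ/2) ⇒ 45° − φ/2 = arctan(√0.315) = 29.30°.
φ = 2(45° − 29.30°) = 31.39°.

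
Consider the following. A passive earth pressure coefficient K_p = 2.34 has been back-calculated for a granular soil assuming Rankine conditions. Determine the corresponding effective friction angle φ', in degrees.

23.7°

K_p = (1+sin φ)/(1−sin φ) ⇒ sin φ = (K_p − 1)/(K_p + 1) = 0.4012.
φ = arcsin(0.4012) = 23.65°.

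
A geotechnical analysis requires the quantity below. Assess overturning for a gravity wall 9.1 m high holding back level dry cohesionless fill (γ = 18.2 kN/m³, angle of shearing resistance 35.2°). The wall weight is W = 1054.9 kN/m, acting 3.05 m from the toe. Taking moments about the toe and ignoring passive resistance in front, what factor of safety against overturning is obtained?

5.24

K_a = tan²(45° − 35.2°/2) = 0.2687.
P_a = ½K_aγH² = 0.5×0.2687×18.2×9.1² = 202.5 kN/m, acting at H/3 = 3.033 m above the base.
Overturning moment M_o = P_a × H/3 = 202.5 × 3.033 = 614.2.
Resisting moment M_r = W × 3.05 = 1054.9 × 3.05 = 3217.
FS_overturning = M_r/M_o = 3217/614.2 = 5.239.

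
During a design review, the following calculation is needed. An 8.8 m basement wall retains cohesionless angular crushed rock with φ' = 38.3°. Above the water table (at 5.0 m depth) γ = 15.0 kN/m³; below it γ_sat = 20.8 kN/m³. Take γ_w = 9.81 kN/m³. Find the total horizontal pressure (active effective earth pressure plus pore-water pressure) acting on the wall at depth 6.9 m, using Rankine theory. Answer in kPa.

K_a = (1 − sin φ)/(1 + sin φ) = 0.2347.
γ' = 20.8 − 9.81 = 10.99 kN/m³.
Effective vertical stress at 6.9 m: σ'_v = 15.0×5.0 + 10.99×1.90 = 95.88 kPa.
σ'_h = K_a σ'_v = 0.2347 × 95.88 = 22.51 kPa; u = γ_w × 1.90 = 18.64 kPa.
Total σ_h = 22.51 + 18.64 = 41.15 kPa.

41.1 kPa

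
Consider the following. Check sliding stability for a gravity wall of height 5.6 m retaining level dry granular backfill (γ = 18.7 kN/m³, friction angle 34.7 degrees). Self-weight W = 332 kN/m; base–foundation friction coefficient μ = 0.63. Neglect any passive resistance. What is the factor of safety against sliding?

K_a = tan²(45° − 34.7°/2) = 0.2745.
P_a = ½K_aγH² = 0.5×0.2745×18.7×5.6² = 80.48 kN/m, acting at H/3 = 1.867 m above the base.
FS_sliding = μW / P_a = 0.63×332 / 80.48 = 2.599.

2.60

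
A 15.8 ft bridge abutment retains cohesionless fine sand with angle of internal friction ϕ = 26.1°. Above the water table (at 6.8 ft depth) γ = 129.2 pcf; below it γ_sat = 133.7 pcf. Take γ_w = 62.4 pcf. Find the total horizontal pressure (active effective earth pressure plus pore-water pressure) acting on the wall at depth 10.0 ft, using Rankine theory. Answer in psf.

630 psf

K_a = (1 − sin φ)/(1 + sin φ) = 0.3889.
γ' = 133.7 − 62.4 = 71.30 pcf.
Effective vertical stress at 10.0 ft: σ'_v = 129.2×6.8 + 71.30×3.20 = 1107 psf.
σ'_h = K_a σ'_v = 0.3889 × 1107 = 430.5 psf; u = γ_w × 3.20 = 199.7 psf.
Total σ_h = 430.5 + 199.7 = 630.1 psf.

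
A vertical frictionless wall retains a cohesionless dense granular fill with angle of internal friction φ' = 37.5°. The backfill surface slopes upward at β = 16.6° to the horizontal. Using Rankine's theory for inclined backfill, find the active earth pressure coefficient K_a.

0.270

K_a = cos β · (cos β − √(cos²β − cos²φ)) / (cos β + √(cos²β − cos²φ)).
cos β = 0.9583, cos φ = 0.7934, √(cos²β − cos²φ) = 0.5376.
K_a = 0.9583 × (0.9583 − 0.5376)/(0.9583 + 0.5376) = 0.2696.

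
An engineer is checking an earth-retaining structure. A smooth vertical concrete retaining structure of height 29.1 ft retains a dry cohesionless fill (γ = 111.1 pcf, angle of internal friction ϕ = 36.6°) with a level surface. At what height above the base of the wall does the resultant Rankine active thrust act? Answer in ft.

9.70 ft

K_a = 0.2530.
The pressure distribution is triangular, so the resultant acts at H/3 above the base = 29.1/3 = 9.700 ft.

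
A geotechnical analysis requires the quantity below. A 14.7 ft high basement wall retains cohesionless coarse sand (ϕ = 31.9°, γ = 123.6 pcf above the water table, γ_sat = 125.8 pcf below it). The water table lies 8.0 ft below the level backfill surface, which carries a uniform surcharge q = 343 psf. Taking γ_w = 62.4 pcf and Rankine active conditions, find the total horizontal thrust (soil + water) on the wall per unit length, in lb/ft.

6660 lb/ft

K_a = tan²(45° − φ/2) = 0.3085.
γ' = 125.8 − 62.4 = 63.40 pcf. h₂ = H − d_w = 6.7 ft.
σ'_h: at surface K_a·q = 105.8; at WT K_a(q+γd_w) = 410.9; at base K_a(q+γd_w+γ'h₂) = 541.9 psf.
P₁ = ½(105.8+410.9)×8.0 = 2067; P₂ = ½(410.9+541.9)×6.7 = 3192; P_w = ½γ_w h₂² = 1401.
Total = 2067+3192+1401 = 6659 lb/ft.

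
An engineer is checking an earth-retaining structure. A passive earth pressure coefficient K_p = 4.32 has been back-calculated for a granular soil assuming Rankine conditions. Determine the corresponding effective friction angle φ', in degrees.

38.6°

K_p = (1+sin φ)/(1−sin φ) ⇒ sin φ = (K_p − 1)/(K_p + 1) = 0.6241.
φ = arcsin(0.6241) = 38.61°.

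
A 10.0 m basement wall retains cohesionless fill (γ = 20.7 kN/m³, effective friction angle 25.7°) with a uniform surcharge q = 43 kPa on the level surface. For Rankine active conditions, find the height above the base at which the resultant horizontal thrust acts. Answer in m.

K_a = 0.3950.
Triangular part P₁ = ½K_aγH² = 408.9 at H/3 = 3.333 m; rectangular part P₂ = K_a q H = 169.9 at H/2 = 5.000 m.
ȳ = (P₁·3.333 + P₂·5.000)/(P₁+P₂) = 3.823 m.

3.82 m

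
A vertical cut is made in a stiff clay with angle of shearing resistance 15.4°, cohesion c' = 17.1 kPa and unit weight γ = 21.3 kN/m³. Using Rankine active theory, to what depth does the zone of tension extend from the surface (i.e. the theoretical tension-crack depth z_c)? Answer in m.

K_a = tan²(45° − 15.4°/2) = 0.5803; √K_a = 0.7618.
The active pressure is zero where K_a γ z = 2c√K_a, so z_c = 2c/(γ√K_a) = 2×17.1/(21.3×0.7618) = 2.108 m.

2.11 m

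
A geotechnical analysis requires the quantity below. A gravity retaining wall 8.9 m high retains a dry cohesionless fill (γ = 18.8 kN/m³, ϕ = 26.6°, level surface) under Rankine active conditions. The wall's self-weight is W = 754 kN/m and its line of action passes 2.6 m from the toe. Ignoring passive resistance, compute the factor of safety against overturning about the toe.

K_a = tan²(45° − 26.6°/2) = 0.3814.
P_a = ½K_aγH² = 0.5×0.3814×18.8×8.9² = 284.0 kN/m, acting at H/3 = 2.967 m above the base.
Overturning moment M_o = P_a × H/3 = 284.0 × 2.967 = 842.6.
Resisting moment M_r = W × 2.6 = 754 × 2.6 = 1960.
FS_overturning = M_r/M_o = 1960/842.6 = 2.327.

2.33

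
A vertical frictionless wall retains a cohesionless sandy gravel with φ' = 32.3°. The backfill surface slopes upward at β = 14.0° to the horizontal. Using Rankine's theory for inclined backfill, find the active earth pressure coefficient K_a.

K_a = cos β · (cos β − √(cos²β − cos²φ)) / (cos β + √(cos²β − cos²φ)).
cos β = 0.9703, cos φ = 0.8453, √(cos²β − cos²φ) = 0.4765.
K_a = 0.9703 × (0.9703 − 0.4765)/(0.9703 + 0.4765) = 0.3312.

0.331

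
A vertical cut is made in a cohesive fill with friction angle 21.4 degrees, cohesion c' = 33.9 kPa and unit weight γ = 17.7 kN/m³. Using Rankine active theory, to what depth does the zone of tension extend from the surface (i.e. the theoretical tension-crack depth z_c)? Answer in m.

K_a = tan²(45° − 21.4°/2) = 0.4653; √K_a = 0.6822.
The active pressure is zero where K_a γ z = 2c√K_a, so z_c = 2c/(γ√K_a) = 2×33.9/(17.7×0.6822) = 5.615 m.

5.62 m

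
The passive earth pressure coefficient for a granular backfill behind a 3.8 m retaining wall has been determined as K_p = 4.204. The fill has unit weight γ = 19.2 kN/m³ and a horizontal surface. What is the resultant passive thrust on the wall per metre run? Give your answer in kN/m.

583 kN/m

P = ½ K_p γ H² = 0.5 × 4.204 × 19.2 × 3.8² = 582.8 kN/m.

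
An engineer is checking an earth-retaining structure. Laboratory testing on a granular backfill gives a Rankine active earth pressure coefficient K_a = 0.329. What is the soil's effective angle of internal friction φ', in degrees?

30.3°

K_a = tan²(45° − φ/2) ⇒ 45° − φ/2 = arctan(√0.329) = 29.84°.
φ = 2(45° − 29.84°) = 30.32°.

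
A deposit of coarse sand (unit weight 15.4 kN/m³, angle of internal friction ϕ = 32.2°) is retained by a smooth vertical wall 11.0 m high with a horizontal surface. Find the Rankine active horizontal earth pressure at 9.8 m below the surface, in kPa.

46.0 kPa

K_a = (1 − sin φ)/(1 + sin φ) = 0.3047.
σ_h = K_a γ z = 0.3047 × 15.4 × 9.8 = 45.99 kPa.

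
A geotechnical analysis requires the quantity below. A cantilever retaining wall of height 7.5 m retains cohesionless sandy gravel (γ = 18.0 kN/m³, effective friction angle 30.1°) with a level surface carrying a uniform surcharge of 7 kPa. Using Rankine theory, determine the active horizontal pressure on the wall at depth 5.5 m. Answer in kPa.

K_a = (1 − sin φ)/(1 + sin φ) = 0.3320.
σ_v = γz + q = 18.0 × 5.5 + 7 = 106.0 kPa.
σ_h = K_a σ_v = 0.3320 × 106.0 = 35.19 kPa.

35.2 kPa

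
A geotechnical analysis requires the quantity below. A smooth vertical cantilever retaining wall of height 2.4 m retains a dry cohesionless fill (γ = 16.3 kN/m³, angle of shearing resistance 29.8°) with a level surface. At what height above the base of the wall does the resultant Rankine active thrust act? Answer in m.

K_a = 0.3360.
The pressure distribution is triangular, so the resultant acts at H/3 above the base = 2.4/3 = 0.8000 m.

0.800 m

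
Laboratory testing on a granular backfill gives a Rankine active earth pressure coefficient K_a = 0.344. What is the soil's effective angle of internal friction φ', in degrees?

K_a = tan²(45° − φ/2) ⇒ 45° − φ/2 = arctan(√0.344) = 30.39°.
φ = 2(45° − 30.39°) = 29.22°.

29.2°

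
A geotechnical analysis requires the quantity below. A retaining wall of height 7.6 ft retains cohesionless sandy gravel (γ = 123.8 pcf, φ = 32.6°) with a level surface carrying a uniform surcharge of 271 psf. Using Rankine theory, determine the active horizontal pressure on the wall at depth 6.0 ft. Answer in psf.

K_a = (1 − sin φ)/(1 + sin φ) = 0.2997.
σ_v = γz + q = 123.8 × 6.0 + 271 = 1014 psf.
σ_h = K_a σ_v = 0.2997 × 1014 = 303.9 psf.

304 psf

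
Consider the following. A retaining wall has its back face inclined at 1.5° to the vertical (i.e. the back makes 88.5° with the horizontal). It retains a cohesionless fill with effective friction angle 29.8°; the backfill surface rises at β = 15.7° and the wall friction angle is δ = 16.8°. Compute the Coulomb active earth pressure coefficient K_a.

0.395

K_a = sin²(α+φ) / [sin²α · sin(α−δ) · (1 + √{sin(φ+δ)sin(φ−β) / (sin(α−δ)sin(α+β))})²].
With α = 88.5°, φ = 29.8°, δ = 16.8°, β = 15.7°: K_a = 0.3949.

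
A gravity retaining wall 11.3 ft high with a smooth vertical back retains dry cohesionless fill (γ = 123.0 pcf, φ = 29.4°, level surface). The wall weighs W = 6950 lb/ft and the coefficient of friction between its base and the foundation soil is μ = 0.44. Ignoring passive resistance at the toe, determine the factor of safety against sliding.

1.14

K_a = tan²(45° − 29.4°/2) = 0.3415.
P_a = ½K_aγH² = 0.5×0.3415×123.0×11.3² = 2682 lb/ft, acting at H/3 = 3.767 ft above the base.
FS_sliding = μW / P_a = 0.44×6950 / 2682 = 1.140.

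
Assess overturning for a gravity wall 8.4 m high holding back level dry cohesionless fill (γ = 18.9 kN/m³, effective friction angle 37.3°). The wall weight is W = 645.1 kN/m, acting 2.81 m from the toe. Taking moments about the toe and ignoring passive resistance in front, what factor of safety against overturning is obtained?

3.96

K_a = tan²(45° − 37.3°/2) = 0.2453.
P_a = ½K_aγH² = 0.5×0.2453×18.9×8.4² = 163.6 kN/m, acting at H/3 = 2.800 m above the base.
Overturning moment M_o = P_a × H/3 = 163.6 × 2.800 = 458.1.
Resisting moment M_r = W × 2.81 = 645.1 × 2.81 = 1813.
FS_overturning = M_r/M_o = 1813/458.1 = 3.957.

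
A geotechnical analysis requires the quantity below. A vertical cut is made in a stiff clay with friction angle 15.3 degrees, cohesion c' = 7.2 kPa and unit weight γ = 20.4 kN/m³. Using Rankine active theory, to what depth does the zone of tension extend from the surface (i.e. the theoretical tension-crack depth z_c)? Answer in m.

K_a = tan²(45° − 15.3°/2) = 0.5824; √K_a = 0.7632.
The active pressure is zero where K_a γ z = 2c√K_a, so z_c = 2c/(γ√K_a) = 2×7.2/(20.4×0.7632) = 0.9249 m.

0.925 m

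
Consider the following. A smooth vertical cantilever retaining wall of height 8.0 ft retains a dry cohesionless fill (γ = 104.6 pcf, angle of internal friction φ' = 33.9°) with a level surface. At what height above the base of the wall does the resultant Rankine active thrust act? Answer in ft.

2.67 ft

K_a = 0.2839.
The pressure distribution is triangular, so the resultant acts at H/3 above the base = 8.0/3 = 2.667 ft.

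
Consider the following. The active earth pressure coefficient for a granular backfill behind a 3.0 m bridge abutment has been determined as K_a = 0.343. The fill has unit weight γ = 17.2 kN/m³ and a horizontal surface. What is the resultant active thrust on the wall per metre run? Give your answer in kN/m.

P = ½ K_a γ H² = 0.5 × 0.343 × 17.2 × 3.0² = 26.55 kN/m.

26.5 kN/m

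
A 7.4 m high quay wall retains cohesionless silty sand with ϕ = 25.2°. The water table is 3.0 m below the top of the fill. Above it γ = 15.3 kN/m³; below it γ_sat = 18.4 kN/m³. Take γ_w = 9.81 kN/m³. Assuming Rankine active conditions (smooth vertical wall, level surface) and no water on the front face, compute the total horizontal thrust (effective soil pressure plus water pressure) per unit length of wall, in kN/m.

K_a = tan²(45° − φ/2) = 0.4027.
γ' = 18.4 − 9.81 = 8.590 kN/m³. Depth below WT = 4.4 m.
σ'_h at WT = K_a γ d_w = 18.49 kPa; at base = 18.49 + K_a γ' × 4.4 = 33.71 kPa.
P₁ (0–3.0 m) = ½×18.49×3.0 = 27.73. P₂ (3.0–7.4 m) = ½(18.49+33.71)×4.4 = 114.8.
P_w = ½ γ_w h₂² = 0.5×9.81×4.4² = 94.96. Total = 27.73+114.8+94.96 = 237.5 kN/m.

238 kN/m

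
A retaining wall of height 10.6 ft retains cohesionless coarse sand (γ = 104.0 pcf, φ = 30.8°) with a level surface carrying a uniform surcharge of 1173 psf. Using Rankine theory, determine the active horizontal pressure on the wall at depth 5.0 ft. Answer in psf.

K_a = (1 − sin φ)/(1 + sin φ) = 0.3227.
σ_v = γz + q = 104.0 × 5.0 + 1173 = 1693 psf.
σ_h = K_a σ_v = 0.3227 × 1693 = 546.4 psf.

546 psf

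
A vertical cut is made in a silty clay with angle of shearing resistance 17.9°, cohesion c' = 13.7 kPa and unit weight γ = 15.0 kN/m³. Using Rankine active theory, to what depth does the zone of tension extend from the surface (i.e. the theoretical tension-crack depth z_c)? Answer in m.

2.51 m

K_a = tan²(45° − 17.9°/2) = 0.5298; √K_a = 0.7279.
The active pressure is zero where K_a γ z = 2c√K_a, so z_c = 2c/(γ√K_a) = 2×13.7/(15.0×0.7279) = 2.510 m.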